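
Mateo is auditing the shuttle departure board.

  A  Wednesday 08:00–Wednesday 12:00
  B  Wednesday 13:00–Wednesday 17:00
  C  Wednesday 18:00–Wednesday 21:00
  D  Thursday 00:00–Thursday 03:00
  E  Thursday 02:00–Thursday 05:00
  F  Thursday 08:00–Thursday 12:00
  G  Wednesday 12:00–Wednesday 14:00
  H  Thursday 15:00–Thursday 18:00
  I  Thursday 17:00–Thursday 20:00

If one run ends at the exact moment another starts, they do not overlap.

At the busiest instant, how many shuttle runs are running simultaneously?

Walk through starts and ends in time order (an end at T is processed before a start at T):
Wednesday 08:00 start A → 1
Wednesday 12:00 end A → 0
Wednesday 12:00 start G → 1
Wednesday 13:00 start B → 2
Wednesday 14:00 end G → 1
Wednesday 17:00 end B → 0
Wednesday 18:00 start C → 1
Wednesday 21:00 end C → 0
Thursday 00:00 start D → 1
Thursday 02:00 start E → 2
Thursday 03:00 end D → 1
Thursday 05:00 end E → 0
Thursday 08:00 start F → 1
Thursday 12:00 end F → 0
Thursday 15:00 start H → 1
Thursday 17:00 start I → 2
Thursday 18:00 end H → 1
Thursday 20:00 end I → 0
Peak is 2, at Wednesday 13:00 (B, G).

2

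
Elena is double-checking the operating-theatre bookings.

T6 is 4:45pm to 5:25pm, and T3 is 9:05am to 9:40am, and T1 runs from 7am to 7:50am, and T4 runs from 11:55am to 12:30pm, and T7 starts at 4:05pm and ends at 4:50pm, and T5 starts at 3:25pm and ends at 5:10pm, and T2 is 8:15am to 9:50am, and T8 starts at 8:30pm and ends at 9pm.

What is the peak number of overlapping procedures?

3

Walk through starts and ends in time order (an end at T is processed before a start at T):
7am start T1 → 1
7:50am end T1 → 0
8:15am start T2 → 1
9:05am start T3 → 2
9:40am end T3 → 1
9:50am end T2 → 0
11:55am start T4 → 1
12:30pm end T4 → 0
3:25pm start T5 → 1
4:05pm start T7 → 2
4:45pm start T6 → 3
4:50pm end T7 → 2
5:10pm end T5 → 1
5:25pm end T6 → 0
8:30pm start T8 → 1
9pm end T8 → 0
Peak is 3, at 4:45pm (T5, T6, T7).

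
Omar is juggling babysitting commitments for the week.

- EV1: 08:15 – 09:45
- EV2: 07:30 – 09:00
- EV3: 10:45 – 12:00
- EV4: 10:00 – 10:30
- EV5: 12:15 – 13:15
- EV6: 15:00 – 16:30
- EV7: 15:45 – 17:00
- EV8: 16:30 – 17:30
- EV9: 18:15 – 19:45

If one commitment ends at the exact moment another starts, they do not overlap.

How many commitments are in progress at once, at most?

Walk through starts and ends in time order (an end at T is processed before a start at T):
07:30 start EV2 → 1
08:15 start EV1 → 2
09:00 end EV2 → 1
09:45 end EV1 → 0
10:00 start EV4 → 1
10:30 end EV4 → 0
10:45 start EV3 → 1
12:00 end EV3 → 0
12:15 start EV5 → 1
13:15 end EV5 → 0
15:00 start EV6 → 1
15:45 start EV7 → 2
16:30 end EV6 → 1
16:30 start EV8 → 2
17:00 end EV7 → 1
17:30 end EV8 → 0
18:15 start EV9 → 1
19:45 end EV9 → 0
Peak is 2, at 08:15 (EV1, EV2).

2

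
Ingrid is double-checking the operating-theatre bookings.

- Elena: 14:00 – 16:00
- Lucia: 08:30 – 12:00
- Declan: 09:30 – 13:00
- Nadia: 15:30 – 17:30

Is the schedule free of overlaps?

No

Sorted by start: Lucia, Declan, Elena, Nadia.
Declan starts before Lucia ends → Lucia and Declan overlap.
That's a conflict, so the schedule is not conflict-free.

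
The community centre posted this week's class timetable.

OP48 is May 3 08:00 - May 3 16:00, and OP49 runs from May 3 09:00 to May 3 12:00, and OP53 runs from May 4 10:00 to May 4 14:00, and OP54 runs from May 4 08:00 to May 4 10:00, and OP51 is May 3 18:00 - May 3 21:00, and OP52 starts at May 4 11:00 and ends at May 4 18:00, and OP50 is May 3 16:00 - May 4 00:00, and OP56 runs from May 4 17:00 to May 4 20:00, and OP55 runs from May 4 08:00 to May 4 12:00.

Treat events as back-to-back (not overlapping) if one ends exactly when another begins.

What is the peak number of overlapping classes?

Sweep the timeline, counting +1 at each start and −1 at each end (ends before starts at a tie):
May 3 08:00 start OP48 → 1
May 3 09:00 start OP49 → 2
May 3 12:00 end OP49 → 1
May 3 16:00 end OP48 → 0
May 3 16:00 start OP50 → 1
May 3 18:00 start OP51 → 2
May 3 21:00 end OP51 → 1
May 4 00:00 end OP50 → 0
May 4 08:00 start OP54 → 1
May 4 08:00 start OP55 → 2
May 4 10:00 end OP54 → 1
May 4 10:00 start OP53 → 2
May 4 11:00 start OP52 → 3
May 4 12:00 end OP55 → 2
May 4 14:00 end OP53 → 1
May 4 17:00 start OP56 → 2
May 4 18:00 end OP52 → 1
May 4 20:00 end OP56 → 0
Peak is 3, at May 4 11:00 (OP52, OP53, OP55).

3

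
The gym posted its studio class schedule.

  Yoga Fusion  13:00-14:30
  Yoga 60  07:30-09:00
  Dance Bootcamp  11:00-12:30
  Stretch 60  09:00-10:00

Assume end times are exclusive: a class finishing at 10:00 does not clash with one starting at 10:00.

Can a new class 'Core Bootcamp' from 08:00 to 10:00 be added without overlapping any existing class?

Yoga 60: starts 07:30 before Core Bootcamp ends 10:00, and ends 09:00 after Core Bootcamp starts 08:00 → overlap.
Stretch 60: starts 09:00 before Core Bootcamp ends 10:00, and ends 10:00 after Core Bootcamp starts 08:00 → overlap.
Dance Bootcamp: starts 11:00 at or after Core Bootcamp ends 10:00 → clear.
Yoga Fusion: starts 13:00 at or after Core Bootcamp ends 10:00 → clear.
Core Bootcamp overlaps Yoga 60, Stretch 60.

No — it overlaps Stretch 60, Yoga 60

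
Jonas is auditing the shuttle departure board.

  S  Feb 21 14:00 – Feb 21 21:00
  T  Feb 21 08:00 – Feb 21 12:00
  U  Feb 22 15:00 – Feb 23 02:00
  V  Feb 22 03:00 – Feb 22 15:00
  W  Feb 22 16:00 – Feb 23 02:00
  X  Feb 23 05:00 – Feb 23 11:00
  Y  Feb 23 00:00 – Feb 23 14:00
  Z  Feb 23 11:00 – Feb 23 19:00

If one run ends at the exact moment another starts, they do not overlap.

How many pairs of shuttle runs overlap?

Sorted by start: T, S, V, U, W, Y, X, Z.
S starts after T ends — done with T.
V starts after S ends — done with S.
U starts exactly when V ends (back-to-back, no overlap) — done with V.
W starts before U ends → U and W overlap.
Y starts before U ends → U and Y overlap.
X starts after U ends — done with U.
Y starts before W ends → W and Y overlap.
X starts after W ends — done with W.
X starts before Y ends → Y and X overlap.
Z starts before Y ends → Y and Z overlap.
Z starts exactly when X ends (back-to-back, no overlap).
Overlapping pairs: U & W, U & Y, W & Y, X & Y, Y & Z — 5 in total.

5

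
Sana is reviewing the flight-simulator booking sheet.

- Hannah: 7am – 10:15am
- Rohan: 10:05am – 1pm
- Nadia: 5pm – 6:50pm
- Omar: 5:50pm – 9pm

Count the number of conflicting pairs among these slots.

Check each pair: they overlap iff neither finishes before the other starts.
Sorted by start: Hannah, Rohan, Nadia, Omar.
Rohan starts before Hannah ends → Hannah and Rohan overlap.
Nadia starts after Hannah ends — done with Hannah.
Nadia starts after Rohan ends — done with Rohan.
Omar starts before Nadia ends → Nadia and Omar overlap.
Overlapping pairs: Hannah & Rohan, Nadia & Omar — 2 in total.

2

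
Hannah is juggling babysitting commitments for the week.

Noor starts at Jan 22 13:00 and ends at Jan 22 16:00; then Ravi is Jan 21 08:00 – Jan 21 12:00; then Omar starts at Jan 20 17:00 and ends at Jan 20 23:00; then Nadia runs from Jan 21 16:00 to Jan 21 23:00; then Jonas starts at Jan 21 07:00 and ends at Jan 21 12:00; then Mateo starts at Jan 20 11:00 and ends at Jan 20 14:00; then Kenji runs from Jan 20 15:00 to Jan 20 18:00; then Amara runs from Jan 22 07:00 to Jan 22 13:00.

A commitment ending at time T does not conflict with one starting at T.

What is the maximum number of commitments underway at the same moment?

2

Sort all start/end points and keep a running count:
Jan 20 11:00 start Mateo → 1
Jan 20 14:00 end Mateo → 0
Jan 20 15:00 start Kenji → 1
Jan 20 17:00 start Omar → 2
Jan 20 18:00 end Kenji → 1
Jan 20 23:00 end Omar → 0
Jan 21 07:00 start Jonas → 1
Jan 21 08:00 start Ravi → 2
Jan 21 12:00 end Jonas → 1
Jan 21 12:00 end Ravi → 0
Jan 21 16:00 start Nadia → 1
Jan 21 23:00 end Nadia → 0
Jan 22 07:00 start Amara → 1
Jan 22 13:00 end Amara → 0
Jan 22 13:00 start Noor → 1
Jan 22 16:00 end Noor → 0
Peak is 2, at Jan 20 17:00 (Kenji, Omar).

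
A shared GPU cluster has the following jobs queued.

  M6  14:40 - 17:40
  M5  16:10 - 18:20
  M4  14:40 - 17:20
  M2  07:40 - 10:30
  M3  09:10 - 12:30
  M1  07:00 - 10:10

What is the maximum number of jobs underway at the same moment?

3

Walk through starts and ends in time order (an end at T is processed before a start at T):
07:00 start M1 → 1
07:40 start M2 → 2
09:10 start M3 → 3
10:10 end M1 → 2
10:30 end M2 → 1
12:30 end M3 → 0
14:40 start M4 → 1
14:40 start M6 → 2
16:10 start M5 → 3
17:20 end M4 → 2
17:40 end M6 → 1
18:20 end M5 → 0
Peak is 3, at 09:10 (M1, M2, M3).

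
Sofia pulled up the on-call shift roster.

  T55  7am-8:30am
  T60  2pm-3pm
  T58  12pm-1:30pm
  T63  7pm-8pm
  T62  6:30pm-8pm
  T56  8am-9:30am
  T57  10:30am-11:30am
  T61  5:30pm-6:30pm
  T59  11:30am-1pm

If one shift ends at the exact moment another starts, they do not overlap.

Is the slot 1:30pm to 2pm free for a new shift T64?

Yes — the slot is free

T55: ends 8:30am at or before T64 starts 1:30pm → clear.
T56: ends 9:30am at or before T64 starts 1:30pm → clear.
T57: ends 11:30am at or before T64 starts 1:30pm → clear.
T59: ends 1pm at or before T64 starts 1:30pm → clear.
T58: ends 1:30pm at or before T64 starts 1:30pm → clear.
T60: starts 2pm at or after T64 ends 2pm → clear.
T61: starts 5:30pm at or after T64 ends 2pm → clear.
T62: starts 6:30pm at or after T64 ends 2pm → clear.
T63: starts 7pm at or after T64 ends 2pm → clear.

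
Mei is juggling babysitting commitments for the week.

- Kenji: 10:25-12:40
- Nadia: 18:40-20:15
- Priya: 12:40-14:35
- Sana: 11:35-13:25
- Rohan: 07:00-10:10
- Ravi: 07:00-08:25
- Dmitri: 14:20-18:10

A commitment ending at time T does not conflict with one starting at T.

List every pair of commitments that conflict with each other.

Dmitri & Priya, Kenji & Sana, Priya & Sana, Ravi & Rohan

Sorted by start: Ravi, Rohan, Kenji, Sana, Priya, Dmitri, Nadia.
Rohan starts before Ravi ends → Ravi and Rohan overlap.
Kenji starts after Ravi ends — done with Ravi.
Kenji starts after Rohan ends — done with Rohan.
Sana starts before Kenji ends → Kenji and Sana overlap.
Priya starts exactly when Kenji ends (back-to-back, no overlap) — done with Kenji.
Priya starts before Sana ends → Sana and Priya overlap.
Dmitri starts after Sana ends — done with Sana.
Dmitri starts before Priya ends → Priya and Dmitri overlap.
Nadia starts after Priya ends.
Nadia starts after Dmitri ends.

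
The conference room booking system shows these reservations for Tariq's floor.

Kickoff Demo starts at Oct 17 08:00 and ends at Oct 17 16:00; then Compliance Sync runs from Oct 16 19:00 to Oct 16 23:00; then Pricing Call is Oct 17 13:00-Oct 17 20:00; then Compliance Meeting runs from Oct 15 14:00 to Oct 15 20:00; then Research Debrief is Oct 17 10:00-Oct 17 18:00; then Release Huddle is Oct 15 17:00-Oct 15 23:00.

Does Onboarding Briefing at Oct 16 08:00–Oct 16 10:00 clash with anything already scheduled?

Compliance Meeting: ends Oct 15 20:00 at or before Onboarding Briefing starts Oct 16 08:00 → clear.
Release Huddle: ends Oct 15 23:00 at or before Onboarding Briefing starts Oct 16 08:00 → clear.
Compliance Sync: starts Oct 16 19:00 at or after Onboarding Briefing ends Oct 16 10:00 → clear.
Kickoff Demo: starts Oct 17 08:00 at or after Onboarding Briefing ends Oct 16 10:00 → clear.
Research Debrief: starts Oct 17 10:00 at or after Onboarding Briefing ends Oct 16 10:00 → clear.
Pricing Call: starts Oct 17 13:00 at or after Onboarding Briefing ends Oct 16 10:00 → clear.

No — it doesn't clash with anything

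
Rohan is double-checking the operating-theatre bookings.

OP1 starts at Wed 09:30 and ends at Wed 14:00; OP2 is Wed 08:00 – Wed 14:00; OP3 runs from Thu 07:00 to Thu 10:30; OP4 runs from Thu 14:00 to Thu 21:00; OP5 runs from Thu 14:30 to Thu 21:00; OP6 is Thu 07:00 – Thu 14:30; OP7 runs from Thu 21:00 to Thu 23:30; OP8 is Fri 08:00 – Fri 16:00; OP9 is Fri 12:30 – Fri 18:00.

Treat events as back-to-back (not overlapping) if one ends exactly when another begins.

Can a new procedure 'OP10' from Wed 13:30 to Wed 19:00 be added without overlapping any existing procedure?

No — it overlaps OP1, OP2

OP2: starts Wed 08:00 before OP10 ends Wed 19:00, and ends Wed 14:00 after OP10 starts Wed 13:30 → overlap.
OP1: starts Wed 09:30 before OP10 ends Wed 19:00, and ends Wed 14:00 after OP10 starts Wed 13:30 → overlap.
OP3: starts Thu 07:00 at or after OP10 ends Wed 19:00 → clear.
OP6: starts Thu 07:00 at or after OP10 ends Wed 19:00 → clear.
OP4: starts Thu 14:00 at or after OP10 ends Wed 19:00 → clear.
OP5: starts Thu 14:30 at or after OP10 ends Wed 19:00 → clear.
OP7: starts Thu 21:00 at or after OP10 ends Wed 19:00 → clear.
OP8: starts Fri 08:00 at or after OP10 ends Wed 19:00 → clear.
OP9: starts Fri 12:30 at or after OP10 ends Wed 19:00 → clear.
OP10 overlaps OP1, OP2.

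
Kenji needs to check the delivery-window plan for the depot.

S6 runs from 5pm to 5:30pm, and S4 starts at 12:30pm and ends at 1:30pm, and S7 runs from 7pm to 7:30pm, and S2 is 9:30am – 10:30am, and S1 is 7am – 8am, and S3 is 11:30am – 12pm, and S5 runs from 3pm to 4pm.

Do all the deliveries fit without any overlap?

Sorted by start: S1, S2, S3, S4, S5, S6, S7.
S2 starts after S1 ends, so S1 has no further overlaps.
S3 starts after S2 ends, so S2 has no further overlaps.
S4 starts after S3 ends, so S3 has no further overlaps.
S5 starts after S4 ends, so S4 has no further overlaps.
S6 starts after S5 ends, so S5 has no further overlaps.
S7 starts after S6 ends.
Every pair is clear; the schedule has no overlaps.

Yes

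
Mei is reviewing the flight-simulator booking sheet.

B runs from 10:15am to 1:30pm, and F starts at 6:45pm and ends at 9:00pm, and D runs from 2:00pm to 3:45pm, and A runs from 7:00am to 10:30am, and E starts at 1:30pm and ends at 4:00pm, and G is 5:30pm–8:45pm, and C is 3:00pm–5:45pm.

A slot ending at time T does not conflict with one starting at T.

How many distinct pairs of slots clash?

Sorted by start: A, B, E, D, C, G, F.
B starts before A ends → A and B overlap.
E starts after A ends, so A has no further overlaps.
E starts exactly when B ends (back-to-back, no overlap), so B has no further overlaps.
D starts before E ends → E and D overlap.
C starts before E ends → E and C overlap.
G starts after E ends, so E has no further overlaps.
C starts before D ends → D and C overlap.
G starts after D ends, so D has no further overlaps.
G starts before C ends → C and G overlap.
F starts after C ends.
F starts before G ends → G and F overlap.
Overlapping pairs: A & B, C & D, C & E, C & G, D & E, F & G — 6 in total.

6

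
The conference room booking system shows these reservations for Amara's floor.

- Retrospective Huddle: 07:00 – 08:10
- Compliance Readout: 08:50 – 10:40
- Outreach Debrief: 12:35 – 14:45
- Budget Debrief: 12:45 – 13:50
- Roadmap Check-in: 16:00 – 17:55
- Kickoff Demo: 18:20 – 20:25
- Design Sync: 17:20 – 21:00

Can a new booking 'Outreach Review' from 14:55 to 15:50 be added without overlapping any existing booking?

Yes — the slot is free

Retrospective Huddle: ends 08:10 at or before Outreach Review starts 14:55 → clear.
Compliance Readout: ends 10:40 at or before Outreach Review starts 14:55 → clear.
Outreach Debrief: ends 14:45 at or before Outreach Review starts 14:55 → clear.
Budget Debrief: ends 13:50 at or before Outreach Review starts 14:55 → clear.
Roadmap Check-in: starts 16:00 at or after Outreach Review ends 15:50 → clear.
Design Sync: starts 17:20 at or after Outreach Review ends 15:50 → clear.
Kickoff Demo: starts 18:20 at or after Outreach Review ends 15:50 → clear.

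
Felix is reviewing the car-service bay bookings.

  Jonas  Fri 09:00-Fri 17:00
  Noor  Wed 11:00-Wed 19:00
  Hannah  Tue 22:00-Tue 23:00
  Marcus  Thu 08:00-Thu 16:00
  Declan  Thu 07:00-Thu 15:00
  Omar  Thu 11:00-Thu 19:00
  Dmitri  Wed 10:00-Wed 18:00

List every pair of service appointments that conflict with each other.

Two intervals overlap when each starts before the other ends.
Sorted by start: Hannah, Dmitri, Noor, Declan, Marcus, Omar, Jonas.
Dmitri starts after Hannah ends; Hannah is clear from here.
Noor starts before Dmitri ends → Dmitri and Noor overlap.
Declan starts after Dmitri ends; Dmitri is clear from here.
Declan starts after Noor ends; Noor is clear from here.
Marcus starts before Declan ends → Declan and Marcus overlap.
Omar starts before Declan ends → Declan and Omar overlap.
Jonas starts after Declan ends.
Omar starts before Marcus ends → Marcus and Omar overlap.
Jonas starts after Marcus ends.
Jonas starts after Omar ends.

Declan & Marcus, Declan & Omar, Dmitri & Noor, Marcus & Omar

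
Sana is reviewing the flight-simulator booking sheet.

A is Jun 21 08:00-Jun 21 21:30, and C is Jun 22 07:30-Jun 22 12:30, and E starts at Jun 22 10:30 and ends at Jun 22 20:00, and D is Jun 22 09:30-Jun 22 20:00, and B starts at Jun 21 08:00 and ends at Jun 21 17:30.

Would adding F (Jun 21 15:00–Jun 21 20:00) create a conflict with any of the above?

Yes — it overlaps A, B

A: starts Jun 21 08:00 before F ends Jun 21 20:00, and ends Jun 21 21:30 after F starts Jun 21 15:00 → overlap.
B: starts Jun 21 08:00 before F ends Jun 21 20:00, and ends Jun 21 17:30 after F starts Jun 21 15:00 → overlap.
C: starts Jun 22 07:30 at or after F ends Jun 21 20:00 → clear.
D: starts Jun 22 09:30 at or after F ends Jun 21 20:00 → clear.
E: starts Jun 22 10:30 at or after F ends Jun 21 20:00 → clear.
F overlaps A, B.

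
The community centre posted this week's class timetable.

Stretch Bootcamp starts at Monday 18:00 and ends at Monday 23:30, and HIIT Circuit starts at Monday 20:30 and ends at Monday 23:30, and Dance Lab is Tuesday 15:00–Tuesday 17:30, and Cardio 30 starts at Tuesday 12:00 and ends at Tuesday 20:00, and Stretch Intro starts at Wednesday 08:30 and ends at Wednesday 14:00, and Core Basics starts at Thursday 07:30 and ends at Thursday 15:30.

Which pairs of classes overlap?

Sorted by start: Stretch Bootcamp, HIIT Circuit, Cardio 30, Dance Lab, Stretch Intro, Core Basics.
HIIT Circuit starts before Stretch Bootcamp ends → Stretch Bootcamp and HIIT Circuit overlap.
Cardio 30 starts after Stretch Bootcamp ends, so nothing later overlaps Stretch Bootcamp either.
Cardio 30 starts after HIIT Circuit ends, so nothing later overlaps HIIT Circuit either.
Dance Lab starts before Cardio 30 ends → Cardio 30 and Dance Lab overlap.
Stretch Intro starts after Cardio 30 ends, so nothing later overlaps Cardio 30 either.
Stretch Intro starts after Dance Lab ends, so nothing later overlaps Dance Lab either.
Core Basics starts after Stretch Intro ends.

Cardio 30 & Dance Lab, HIIT Circuit & Stretch Bootcamp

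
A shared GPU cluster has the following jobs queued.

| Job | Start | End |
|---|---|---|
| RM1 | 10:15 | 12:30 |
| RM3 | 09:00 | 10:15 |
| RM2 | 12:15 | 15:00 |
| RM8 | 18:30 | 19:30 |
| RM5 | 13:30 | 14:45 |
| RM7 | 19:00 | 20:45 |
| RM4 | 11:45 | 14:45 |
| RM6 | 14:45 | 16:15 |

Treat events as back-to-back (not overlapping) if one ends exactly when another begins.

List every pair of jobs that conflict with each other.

Sorted by start: RM3, RM1, RM4, RM2, RM5, RM6, RM8, RM7.
RM1 starts exactly when RM3 ends (back-to-back, no overlap); RM3 is clear from here.
RM4 starts before RM1 ends → RM1 and RM4 overlap.
RM2 starts before RM1 ends → RM1 and RM2 overlap.
RM5 starts after RM1 ends; RM1 is clear from here.
RM2 starts before RM4 ends → RM4 and RM2 overlap.
RM5 starts before RM4 ends → RM4 and RM5 overlap.
RM6 starts exactly when RM4 ends (back-to-back, no overlap); RM4 is clear from here.
RM5 starts before RM2 ends → RM2 and RM5 overlap.
RM6 starts before RM2 ends → RM2 and RM6 overlap.
RM8 starts after RM2 ends; RM2 is clear from here.
RM6 starts exactly when RM5 ends (back-to-back, no overlap); RM5 is clear from here.
RM8 starts after RM6 ends; RM6 is clear from here.
RM7 starts before RM8 ends → RM8 and RM7 overlap.

RM1 & RM2, RM1 & RM4, RM2 & RM4, RM2 & RM5, RM2 & RM6, RM4 & RM5, RM7 & RM8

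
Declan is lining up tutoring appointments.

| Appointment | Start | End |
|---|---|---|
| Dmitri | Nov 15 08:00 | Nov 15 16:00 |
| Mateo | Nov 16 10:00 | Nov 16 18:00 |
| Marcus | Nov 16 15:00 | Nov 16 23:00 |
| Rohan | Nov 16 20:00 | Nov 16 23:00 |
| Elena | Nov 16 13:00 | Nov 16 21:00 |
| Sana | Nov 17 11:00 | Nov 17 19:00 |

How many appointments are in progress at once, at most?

Sort all start/end points and keep a running count:
Nov 15 08:00 start Dmitri → 1
Nov 15 16:00 end Dmitri → 0
Nov 16 10:00 start Mateo → 1
Nov 16 13:00 start Elena → 2
Nov 16 15:00 start Marcus → 3
Nov 16 18:00 end Mateo → 2
Nov 16 20:00 start Rohan → 3
Nov 16 21:00 end Elena → 2
Nov 16 23:00 end Marcus → 1
Nov 16 23:00 end Rohan → 0
Nov 17 11:00 start Sana → 1
Nov 17 19:00 end Sana → 0
Peak is 3, at Nov 16 15:00 (Elena, Marcus, Mateo).

3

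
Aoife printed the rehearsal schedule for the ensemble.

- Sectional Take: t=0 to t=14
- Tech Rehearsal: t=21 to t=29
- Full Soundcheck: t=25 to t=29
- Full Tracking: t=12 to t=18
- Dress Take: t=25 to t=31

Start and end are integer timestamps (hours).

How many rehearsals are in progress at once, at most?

Sweep the timeline, counting +1 at each start and −1 at each end (ends before starts at a tie):
t=0 start Sectional Take → 1
t=12 start Full Tracking → 2
t=14 end Sectional Take → 1
t=18 end Full Tracking → 0
t=21 start Tech Rehearsal → 1
t=25 start Dress Take → 2
t=25 start Full Soundcheck → 3
t=29 end Full Soundcheck → 2
t=29 end Tech Rehearsal → 1
t=31 end Dress Take → 0
Peak is 3, at t=25 (Dress Take, Full Soundcheck, Tech Rehearsal).

3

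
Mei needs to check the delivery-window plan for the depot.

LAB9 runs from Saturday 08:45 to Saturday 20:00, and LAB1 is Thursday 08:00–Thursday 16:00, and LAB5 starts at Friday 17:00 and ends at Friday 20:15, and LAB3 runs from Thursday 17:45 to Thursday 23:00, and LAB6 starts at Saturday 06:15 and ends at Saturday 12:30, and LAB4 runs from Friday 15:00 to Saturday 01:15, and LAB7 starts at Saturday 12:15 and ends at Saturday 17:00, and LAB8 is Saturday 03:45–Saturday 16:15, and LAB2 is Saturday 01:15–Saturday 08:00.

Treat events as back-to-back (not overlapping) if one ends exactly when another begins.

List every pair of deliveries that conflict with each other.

LAB2 & LAB6, LAB2 & LAB8, LAB4 & LAB5, LAB6 & LAB7, LAB6 & LAB8, LAB6 & LAB9, LAB7 & LAB8, LAB7 & LAB9, LAB8 & LAB9

Sorted by start: LAB1, LAB3, LAB4, LAB5, LAB2, LAB8, LAB6, LAB9, LAB7.
LAB3 starts after LAB1 ends, so LAB1 has no further overlaps.
LAB4 starts after LAB3 ends, so LAB3 has no further overlaps.
LAB5 starts before LAB4 ends → LAB4 and LAB5 overlap.
LAB2 starts exactly when LAB4 ends (back-to-back, no overlap), so LAB4 has no further overlaps.
LAB2 starts after LAB5 ends, so LAB5 has no further overlaps.
LAB8 starts before LAB2 ends → LAB2 and LAB8 overlap.
LAB6 starts before LAB2 ends → LAB2 and LAB6 overlap.
LAB9 starts after LAB2 ends, so LAB2 has no further overlaps.
LAB6 starts before LAB8 ends → LAB8 and LAB6 overlap.
LAB9 starts before LAB8 ends → LAB8 and LAB9 overlap.
LAB7 starts before LAB8 ends → LAB8 and LAB7 overlap.
LAB9 starts before LAB6 ends → LAB6 and LAB9 overlap.
LAB7 starts before LAB6 ends → LAB6 and LAB7 overlap.
LAB7 starts before LAB9 ends → LAB9 and LAB7 overlap.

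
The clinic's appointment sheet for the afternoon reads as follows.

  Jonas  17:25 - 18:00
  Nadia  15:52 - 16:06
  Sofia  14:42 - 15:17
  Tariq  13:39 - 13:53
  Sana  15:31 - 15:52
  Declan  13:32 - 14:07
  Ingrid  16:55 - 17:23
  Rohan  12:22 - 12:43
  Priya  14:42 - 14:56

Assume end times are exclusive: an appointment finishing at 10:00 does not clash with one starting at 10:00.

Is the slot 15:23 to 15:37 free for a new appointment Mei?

No — it overlaps Sana

Rohan: ends 12:43 at or before Mei starts 15:23 → clear.
Declan: ends 14:07 at or before Mei starts 15:23 → clear.
Tariq: ends 13:53 at or before Mei starts 15:23 → clear.
Priya: ends 14:56 at or before Mei starts 15:23 → clear.
Sofia: ends 15:17 at or before Mei starts 15:23 → clear.
Sana: starts 15:31 before Mei ends 15:37, and ends 15:52 after Mei starts 15:23 → overlap.
Nadia: starts 15:52 at or after Mei ends 15:37 → clear.
Ingrid: starts 16:55 at or after Mei ends 15:37 → clear.
Jonas: starts 17:25 at or after Mei ends 15:37 → clear.
Mei overlaps Sana.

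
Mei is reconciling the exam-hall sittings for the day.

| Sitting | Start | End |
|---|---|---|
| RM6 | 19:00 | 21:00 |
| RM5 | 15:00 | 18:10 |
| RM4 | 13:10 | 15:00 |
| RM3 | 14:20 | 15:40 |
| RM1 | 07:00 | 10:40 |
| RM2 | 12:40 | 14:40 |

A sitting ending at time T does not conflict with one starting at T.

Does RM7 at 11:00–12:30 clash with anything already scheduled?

RM1: ends 10:40 at or before RM7 starts 11:00 → clear.
RM2: starts 12:40 at or after RM7 ends 12:30 → clear.
RM4: starts 13:10 at or after RM7 ends 12:30 → clear.
RM3: starts 14:20 at or after RM7 ends 12:30 → clear.
RM5: starts 15:00 at or after RM7 ends 12:30 → clear.
RM6: starts 19:00 at or after RM7 ends 12:30 → clear.

No — it doesn't clash with anything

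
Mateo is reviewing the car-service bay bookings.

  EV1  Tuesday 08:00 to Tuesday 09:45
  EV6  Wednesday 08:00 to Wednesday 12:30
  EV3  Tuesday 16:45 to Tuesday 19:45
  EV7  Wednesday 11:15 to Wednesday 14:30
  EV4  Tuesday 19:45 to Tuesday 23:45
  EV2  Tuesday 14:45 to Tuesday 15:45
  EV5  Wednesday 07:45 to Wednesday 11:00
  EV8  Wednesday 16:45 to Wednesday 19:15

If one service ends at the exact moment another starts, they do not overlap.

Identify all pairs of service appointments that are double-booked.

Two intervals overlap when each starts before the other ends.
Sorted by start: EV1, EV2, EV3, EV4, EV5, EV6, EV7, EV8.
EV2 starts after EV1 ends; EV1 is clear from here.
EV3 starts after EV2 ends; EV2 is clear from here.
EV4 starts exactly when EV3 ends (back-to-back, no overlap); EV3 is clear from here.
EV5 starts after EV4 ends; EV4 is clear from here.
EV6 starts before EV5 ends → EV5 and EV6 overlap.
EV7 starts after EV5 ends; EV5 is clear from here.
EV7 starts before EV6 ends → EV6 and EV7 overlap.
EV8 starts after EV6 ends.
EV8 starts after EV7 ends.

EV5 & EV6, EV6 & EV7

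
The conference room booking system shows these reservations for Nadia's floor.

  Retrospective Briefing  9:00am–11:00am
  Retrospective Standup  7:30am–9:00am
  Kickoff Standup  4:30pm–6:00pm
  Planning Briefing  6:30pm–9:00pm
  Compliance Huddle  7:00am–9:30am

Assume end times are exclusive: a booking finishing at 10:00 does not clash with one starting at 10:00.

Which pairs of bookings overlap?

Compliance Huddle & Retrospective Briefing, Compliance Huddle & Retrospective Standup

Sorted by start: Compliance Huddle, Retrospective Standup, Retrospective Briefing, Kickoff Standup, Planning Briefing.
Retrospective Standup starts before Compliance Huddle ends → Compliance Huddle and Retrospective Standup overlap.
Retrospective Briefing starts before Compliance Huddle ends → Compliance Huddle and Retrospective Briefing overlap.
Kickoff Standup starts after Compliance Huddle ends, so nothing later overlaps Compliance Huddle either.
Retrospective Briefing starts exactly when Retrospective Standup ends (back-to-back, no overlap), so nothing later overlaps Retrospective Standup either.
Kickoff Standup starts after Retrospective Briefing ends, so nothing later overlaps Retrospective Briefing either.
Planning Briefing starts after Kickoff Standup ends.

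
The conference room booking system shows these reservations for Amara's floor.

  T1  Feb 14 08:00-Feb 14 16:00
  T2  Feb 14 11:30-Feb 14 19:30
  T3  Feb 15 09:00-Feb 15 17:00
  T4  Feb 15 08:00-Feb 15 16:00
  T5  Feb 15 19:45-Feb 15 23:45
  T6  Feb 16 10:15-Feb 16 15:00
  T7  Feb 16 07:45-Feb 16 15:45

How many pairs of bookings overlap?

3

Two intervals overlap when each starts before the other ends.
Sorted by start: T1, T2, T4, T3, T5, T7, T6.
T2 starts before T1 ends → T1 and T2 overlap.
T4 starts after T1 ends; T1 is clear from here.
T4 starts after T2 ends; T2 is clear from here.
T3 starts before T4 ends → T4 and T3 overlap.
T5 starts after T4 ends; T4 is clear from here.
T5 starts after T3 ends; T3 is clear from here.
T7 starts after T5 ends; T5 is clear from here.
T6 starts before T7 ends → T7 and T6 overlap.
Overlapping pairs: T1 & T2, T3 & T4, T6 & T7 — 3 in total.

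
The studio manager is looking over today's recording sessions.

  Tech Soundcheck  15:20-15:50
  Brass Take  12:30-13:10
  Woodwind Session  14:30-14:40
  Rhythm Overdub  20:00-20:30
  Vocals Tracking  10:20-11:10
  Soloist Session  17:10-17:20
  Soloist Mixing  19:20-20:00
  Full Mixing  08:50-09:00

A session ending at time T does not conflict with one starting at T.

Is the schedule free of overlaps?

Sorted by start: Full Mixing, Vocals Tracking, Brass Take, Woodwind Session, Tech Soundcheck, Soloist Session, Soloist Mixing, Rhythm Overdub.
Vocals Tracking starts after Full Mixing ends — done with Full Mixing.
Brass Take starts after Vocals Tracking ends — done with Vocals Tracking.
Woodwind Session starts after Brass Take ends — done with Brass Take.
Tech Soundcheck starts after Woodwind Session ends — done with Woodwind Session.
Soloist Session starts after Tech Soundcheck ends — done with Tech Soundcheck.
Soloist Mixing starts after Soloist Session ends — done with Soloist Session.
Rhythm Overdub starts exactly when Soloist Mixing ends (back-to-back, no overlap).
Every pair is clear; the schedule has no overlaps.

Yes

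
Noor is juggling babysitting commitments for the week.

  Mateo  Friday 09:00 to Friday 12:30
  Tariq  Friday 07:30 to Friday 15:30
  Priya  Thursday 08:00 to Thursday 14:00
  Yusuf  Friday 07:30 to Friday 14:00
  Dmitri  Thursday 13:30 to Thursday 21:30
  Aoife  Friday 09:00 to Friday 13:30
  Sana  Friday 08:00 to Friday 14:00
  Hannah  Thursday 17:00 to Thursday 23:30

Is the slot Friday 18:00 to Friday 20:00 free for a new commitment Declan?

Yes — the slot is free

Priya: ends Thursday 14:00 at or before Declan starts Friday 18:00 → clear.
Dmitri: ends Thursday 21:30 at or before Declan starts Friday 18:00 → clear.
Hannah: ends Thursday 23:30 at or before Declan starts Friday 18:00 → clear.
Yusuf: ends Friday 14:00 at or before Declan starts Friday 18:00 → clear.
Tariq: ends Friday 15:30 at or before Declan starts Friday 18:00 → clear.
Sana: ends Friday 14:00 at or before Declan starts Friday 18:00 → clear.
Aoife: ends Friday 13:30 at or before Declan starts Friday 18:00 → clear.
Mateo: ends Friday 12:30 at or before Declan starts Friday 18:00 → clear.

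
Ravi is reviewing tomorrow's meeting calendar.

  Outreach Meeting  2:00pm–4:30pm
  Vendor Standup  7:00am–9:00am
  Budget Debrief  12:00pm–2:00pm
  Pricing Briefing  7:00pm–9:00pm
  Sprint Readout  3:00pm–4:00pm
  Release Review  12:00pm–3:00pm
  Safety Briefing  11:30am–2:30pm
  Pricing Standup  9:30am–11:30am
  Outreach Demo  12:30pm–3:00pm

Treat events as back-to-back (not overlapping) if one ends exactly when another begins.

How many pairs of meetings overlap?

Check each pair: they overlap iff neither finishes before the other starts.
Sorted by start: Vendor Standup, Pricing Standup, Safety Briefing, Release Review, Budget Debrief, Outreach Demo, Outreach Meeting, Sprint Readout, Pricing Briefing.
Pricing Standup starts after Vendor Standup ends, so nothing later overlaps Vendor Standup either.
Safety Briefing starts exactly when Pricing Standup ends (back-to-back, no overlap), so nothing later overlaps Pricing Standup either.
Release Review starts before Safety Briefing ends → Safety Briefing and Release Review overlap.
Budget Debrief starts before Safety Briefing ends → Safety Briefing and Budget Debrief overlap.
Outreach Demo starts before Safety Briefing ends → Safety Briefing and Outreach Demo overlap.
Outreach Meeting starts before Safety Briefing ends → Safety Briefing and Outreach Meeting overlap.
Sprint Readout starts after Safety Briefing ends, so nothing later overlaps Safety Briefing either.
Budget Debrief starts before Release Review ends → Release Review and Budget Debrief overlap.
Outreach Demo starts before Release Review ends → Release Review and Outreach Demo overlap.
Outreach Meeting starts before Release Review ends → Release Review and Outreach Meeting overlap.
Sprint Readout starts exactly when Release Review ends (back-to-back, no overlap), so nothing later overlaps Release Review either.
Outreach Demo starts before Budget Debrief ends → Budget Debrief and Outreach Demo overlap.
Outreach Meeting starts exactly when Budget Debrief ends (back-to-back, no overlap), so nothing later overlaps Budget Debrief either.
Outreach Meeting starts before Outreach Demo ends → Outreach Demo and Outreach Meeting overlap.
Sprint Readout starts exactly when Outreach Demo ends (back-to-back, no overlap), so nothing later overlaps Outreach Demo either.
Sprint Readout starts before Outreach Meeting ends → Outreach Meeting and Sprint Readout overlap.
Pricing Briefing starts after Outreach Meeting ends.
Pricing Briefing starts after Sprint Readout ends.
Overlapping pairs: Budget Debrief & Outreach Demo, Budget Debrief & Release Review, Budget Debrief & Safety Briefing, Outreach Demo & Outreach Meeting, Outreach Demo & Release Review, Outreach Demo & Safety Briefing, Outreach Meeting & Release Review, Outreach Meeting & Safety Briefing, Outreach Meeting & Sprint Readout, Release Review & Safety Briefing — 10 in total.

10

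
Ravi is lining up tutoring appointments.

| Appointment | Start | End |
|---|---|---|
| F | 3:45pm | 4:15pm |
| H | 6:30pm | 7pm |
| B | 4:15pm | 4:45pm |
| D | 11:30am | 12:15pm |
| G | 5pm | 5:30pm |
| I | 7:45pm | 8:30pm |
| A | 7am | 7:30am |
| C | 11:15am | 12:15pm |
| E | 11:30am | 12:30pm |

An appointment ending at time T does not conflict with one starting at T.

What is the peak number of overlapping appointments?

3

Walk through starts and ends in time order (an end at T is processed before a start at T):
7am start A → 1
7:30am end A → 0
11:15am start C → 1
11:30am start D → 2
11:30am start E → 3
12:15pm end C → 2
12:15pm end D → 1
12:30pm end E → 0
3:45pm start F → 1
4:15pm end F → 0
4:15pm start B → 1
4:45pm end B → 0
5pm start G → 1
5:30pm end G → 0
6:30pm start H → 1
7pm end H → 0
7:45pm start I → 1
8:30pm end I → 0
Peak is 3, at 11:30am (C, D, E).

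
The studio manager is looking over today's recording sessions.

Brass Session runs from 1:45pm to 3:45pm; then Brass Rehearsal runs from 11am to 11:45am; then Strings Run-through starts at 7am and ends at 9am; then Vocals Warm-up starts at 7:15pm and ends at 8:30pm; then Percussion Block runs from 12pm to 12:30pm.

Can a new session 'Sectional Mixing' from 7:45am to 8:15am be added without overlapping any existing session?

Strings Run-through: starts 7am before Sectional Mixing ends 8:15am, and ends 9am after Sectional Mixing starts 7:45am → overlap.
Brass Rehearsal: starts 11am at or after Sectional Mixing ends 8:15am → clear.
Percussion Block: starts 12pm at or after Sectional Mixing ends 8:15am → clear.
Brass Session: starts 1:45pm at or after Sectional Mixing ends 8:15am → clear.
Vocals Warm-up: starts 7:15pm at or after Sectional Mixing ends 8:15am → clear.
Sectional Mixing overlaps Strings Run-through.

No — it overlaps Strings Run-through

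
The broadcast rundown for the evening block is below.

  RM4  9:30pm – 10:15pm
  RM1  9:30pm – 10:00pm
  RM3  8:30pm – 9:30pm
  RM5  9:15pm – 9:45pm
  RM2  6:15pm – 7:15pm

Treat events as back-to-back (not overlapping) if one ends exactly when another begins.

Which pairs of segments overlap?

Two intervals overlap when each starts before the other ends.
Sorted by start: RM2, RM3, RM5, RM1, RM4.
RM3 starts after RM2 ends, so nothing later overlaps RM2 either.
RM5 starts before RM3 ends → RM3 and RM5 overlap.
RM1 starts exactly when RM3 ends (back-to-back, no overlap), so nothing later overlaps RM3 either.
RM1 starts before RM5 ends → RM5 and RM1 overlap.
RM4 starts before RM5 ends → RM5 and RM4 overlap.
RM4 starts before RM1 ends → RM1 and RM4 overlap.

RM1 & RM4, RM1 & RM5, RM3 & RM5, RM4 & RM5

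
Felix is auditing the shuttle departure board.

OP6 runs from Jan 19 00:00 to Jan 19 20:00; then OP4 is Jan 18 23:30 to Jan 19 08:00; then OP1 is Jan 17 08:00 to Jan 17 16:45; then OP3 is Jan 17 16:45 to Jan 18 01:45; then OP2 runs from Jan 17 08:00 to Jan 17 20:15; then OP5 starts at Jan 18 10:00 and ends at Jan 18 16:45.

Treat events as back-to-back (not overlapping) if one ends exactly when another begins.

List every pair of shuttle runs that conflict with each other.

OP1 & OP2, OP2 & OP3, OP4 & OP6

Sorted by start: OP1, OP2, OP3, OP5, OP4, OP6.
OP2 starts before OP1 ends → OP1 and OP2 overlap.
OP3 starts exactly when OP1 ends (back-to-back, no overlap); OP1 is clear from here.
OP3 starts before OP2 ends → OP2 and OP3 overlap.
OP5 starts after OP2 ends; OP2 is clear from here.
OP5 starts after OP3 ends; OP3 is clear from here.
OP4 starts after OP5 ends; OP5 is clear from here.
OP6 starts before OP4 ends → OP4 and OP6 overlap.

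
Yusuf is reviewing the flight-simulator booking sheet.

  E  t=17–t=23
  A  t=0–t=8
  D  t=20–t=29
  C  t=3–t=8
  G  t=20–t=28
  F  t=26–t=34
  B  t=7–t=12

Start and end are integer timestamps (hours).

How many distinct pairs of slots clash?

8

Sorted by start: A, C, B, E, D, G, F.
C starts before A ends → A and C overlap.
B starts before A ends → A and B overlap.
E starts after A ends, so nothing later overlaps A either.
B starts before C ends → C and B overlap.
E starts after C ends, so nothing later overlaps C either.
E starts after B ends, so nothing later overlaps B either.
D starts before E ends → E and D overlap.
G starts before E ends → E and G overlap.
F starts after E ends.
G starts before D ends → D and G overlap.
F starts before D ends → D and F overlap.
F starts before G ends → G and F overlap.
Overlapping pairs: A & B, A & C, B & C, D & E, D & F, D & G, E & G, F & G — 8 in total.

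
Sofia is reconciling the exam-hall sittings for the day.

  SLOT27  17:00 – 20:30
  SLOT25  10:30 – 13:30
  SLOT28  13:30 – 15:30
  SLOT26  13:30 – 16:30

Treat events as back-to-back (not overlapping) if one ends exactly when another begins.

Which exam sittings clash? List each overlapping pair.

Sorted by start: SLOT25, SLOT26, SLOT28, SLOT27.
SLOT26 starts exactly when SLOT25 ends (back-to-back, no overlap); SLOT25 is clear from here.
SLOT28 starts before SLOT26 ends → SLOT26 and SLOT28 overlap.
SLOT27 starts after SLOT26 ends.
SLOT27 starts after SLOT28 ends.

SLOT26 & SLOT28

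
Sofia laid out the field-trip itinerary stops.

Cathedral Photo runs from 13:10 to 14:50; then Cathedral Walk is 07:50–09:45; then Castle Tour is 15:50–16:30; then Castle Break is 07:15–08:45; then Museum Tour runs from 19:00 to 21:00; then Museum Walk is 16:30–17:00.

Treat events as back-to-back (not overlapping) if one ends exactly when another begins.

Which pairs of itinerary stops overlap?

Castle Break & Cathedral Walk

Sorted by start: Castle Break, Cathedral Walk, Cathedral Photo, Castle Tour, Museum Walk, Museum Tour.
Cathedral Walk starts before Castle Break ends → Castle Break and Cathedral Walk overlap.
Cathedral Photo starts after Castle Break ends, so Castle Break has no further overlaps.
Cathedral Photo starts after Cathedral Walk ends, so Cathedral Walk has no further overlaps.
Castle Tour starts after Cathedral Photo ends, so Cathedral Photo has no further overlaps.
Museum Walk starts exactly when Castle Tour ends (back-to-back, no overlap), so Castle Tour has no further overlaps.
Museum Tour starts after Museum Walk ends.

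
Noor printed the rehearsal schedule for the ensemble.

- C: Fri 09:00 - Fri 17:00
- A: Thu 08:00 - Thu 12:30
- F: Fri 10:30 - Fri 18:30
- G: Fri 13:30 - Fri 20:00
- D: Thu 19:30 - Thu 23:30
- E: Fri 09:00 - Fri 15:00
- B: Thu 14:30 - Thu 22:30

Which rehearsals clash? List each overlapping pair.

B & D, C & E, C & F, C & G, E & F, E & G, F & G

Two intervals overlap when each starts before the other ends.
Sorted by start: A, B, D, C, E, F, G.
B starts after A ends, so nothing later overlaps A either.
D starts before B ends → B and D overlap.
C starts after B ends, so nothing later overlaps B either.
C starts after D ends, so nothing later overlaps D either.
E starts before C ends → C and E overlap.
F starts before C ends → C and F overlap.
G starts before C ends → C and G overlap.
F starts before E ends → E and F overlap.
G starts before E ends → E and G overlap.
G starts before F ends → F and G overlap.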